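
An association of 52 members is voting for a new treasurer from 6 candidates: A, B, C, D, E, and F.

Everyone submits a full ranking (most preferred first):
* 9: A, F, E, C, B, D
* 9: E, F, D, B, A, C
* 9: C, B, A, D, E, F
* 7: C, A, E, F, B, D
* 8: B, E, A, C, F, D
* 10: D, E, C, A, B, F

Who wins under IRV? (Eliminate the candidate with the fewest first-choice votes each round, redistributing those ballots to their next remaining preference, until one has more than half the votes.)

Round 1: A 9, B 8, C 16, D 10, E 9, F 0. F eliminated.
Round 2: A 9, B 8, C 16, D 10, E 9. B eliminated.
Round 3: A 9, C 16, D 10, E 17. A eliminated.
Round 4: C 16, D 10, E 26. D eliminated.
Round 5: C 16, E 36. E has a majority (≥27).

E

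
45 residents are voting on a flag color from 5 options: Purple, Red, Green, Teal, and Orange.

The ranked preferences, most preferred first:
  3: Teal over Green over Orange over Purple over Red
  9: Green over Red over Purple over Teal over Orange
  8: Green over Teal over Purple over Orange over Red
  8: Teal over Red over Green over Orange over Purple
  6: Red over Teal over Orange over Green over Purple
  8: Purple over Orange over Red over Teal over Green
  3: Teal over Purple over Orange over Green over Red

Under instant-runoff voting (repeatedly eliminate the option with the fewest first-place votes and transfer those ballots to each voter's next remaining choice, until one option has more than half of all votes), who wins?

Teal

Round 1: Purple 8, Red 6, Green 17, Teal 14, Orange 0. Orange eliminated.
Round 2: Purple 8, Red 6, Green 17, Teal 14. Red eliminated.
Round 3: Purple 8, Green 17, Teal 20. Purple eliminated.
Round 4: Green 17, Teal 28. Teal has a majority (≥23).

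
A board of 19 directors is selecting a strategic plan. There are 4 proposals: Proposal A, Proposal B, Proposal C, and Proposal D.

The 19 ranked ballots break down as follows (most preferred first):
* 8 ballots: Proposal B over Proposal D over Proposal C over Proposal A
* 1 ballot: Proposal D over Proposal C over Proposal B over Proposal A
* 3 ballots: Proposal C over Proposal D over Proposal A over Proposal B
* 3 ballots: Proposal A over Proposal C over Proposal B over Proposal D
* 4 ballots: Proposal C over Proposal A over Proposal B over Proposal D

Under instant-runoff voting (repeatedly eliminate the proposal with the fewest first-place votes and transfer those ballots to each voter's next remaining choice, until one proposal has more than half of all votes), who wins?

Round 1: Proposal A 3, Proposal B 8, Proposal C 7, Proposal D 1. Proposal D eliminated.
Round 2: Proposal A 3, Proposal B 8, Proposal C 8. Proposal A eliminated.
Round 3: Proposal B 8, Proposal C 11. Proposal C has a majority (≥10).

Proposal C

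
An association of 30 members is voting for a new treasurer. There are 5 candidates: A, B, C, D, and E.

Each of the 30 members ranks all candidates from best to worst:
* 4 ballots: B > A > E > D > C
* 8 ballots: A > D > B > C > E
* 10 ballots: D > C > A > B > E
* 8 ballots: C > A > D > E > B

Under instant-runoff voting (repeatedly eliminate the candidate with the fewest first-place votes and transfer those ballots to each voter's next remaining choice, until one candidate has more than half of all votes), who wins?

Round 1: A 8, B 4, C 8, D 10, E 0. E eliminated.
Round 2: A 8, B 4, C 8, D 10. B eliminated.
Round 3: A 12, C 8, D 10. C eliminated.
Round 4: A 20, D 10. A has a majority (≥16).

A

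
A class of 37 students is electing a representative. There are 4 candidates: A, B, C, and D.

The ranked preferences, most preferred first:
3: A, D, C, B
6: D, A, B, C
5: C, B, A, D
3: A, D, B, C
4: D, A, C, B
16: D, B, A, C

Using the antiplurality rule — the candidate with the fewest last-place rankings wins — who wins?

Last-place votes: A 0, B 7, C 25, D 5.

A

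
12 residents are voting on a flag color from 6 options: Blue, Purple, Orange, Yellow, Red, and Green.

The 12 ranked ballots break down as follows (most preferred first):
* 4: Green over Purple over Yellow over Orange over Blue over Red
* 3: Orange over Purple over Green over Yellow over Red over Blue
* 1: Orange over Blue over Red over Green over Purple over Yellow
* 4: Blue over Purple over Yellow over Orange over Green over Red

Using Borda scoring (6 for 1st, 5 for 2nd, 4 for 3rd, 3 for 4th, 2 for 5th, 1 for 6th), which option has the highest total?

Purple

Blue: 4×2 + 3×1 + 1×5 + 4×6 = 40
Purple: 4×5 + 3×5 + 1×2 + 4×5 = 57
Orange: 4×3 + 3×6 + 1×6 + 4×3 = 48
Yellow: 4×4 + 3×3 + 1×1 + 4×4 = 42
Red: 4×1 + 3×2 + 1×4 + 4×1 = 18
Green: 4×6 + 3×4 + 1×3 + 4×2 = 47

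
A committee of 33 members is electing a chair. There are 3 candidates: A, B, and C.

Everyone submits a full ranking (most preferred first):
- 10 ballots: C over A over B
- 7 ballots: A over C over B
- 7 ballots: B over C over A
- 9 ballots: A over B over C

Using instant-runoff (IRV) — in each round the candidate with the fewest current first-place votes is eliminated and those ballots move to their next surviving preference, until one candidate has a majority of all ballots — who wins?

Round 1: A 16, B 7, C 10. B eliminated.
Round 2: A 16, C 17. C has a majority (≥17).

C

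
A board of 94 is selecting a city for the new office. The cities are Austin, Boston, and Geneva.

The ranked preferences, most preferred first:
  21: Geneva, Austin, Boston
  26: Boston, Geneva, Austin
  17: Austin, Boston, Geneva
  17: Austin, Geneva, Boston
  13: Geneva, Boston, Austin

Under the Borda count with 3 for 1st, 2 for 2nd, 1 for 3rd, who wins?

Austin: 21×2 + 26×1 + 17×3 + 17×3 + 13×1 = 183
Boston: 21×1 + 26×3 + 17×2 + 17×1 + 13×2 = 176
Geneva: 21×3 + 26×2 + 17×1 + 17×2 + 13×3 = 205

Geneva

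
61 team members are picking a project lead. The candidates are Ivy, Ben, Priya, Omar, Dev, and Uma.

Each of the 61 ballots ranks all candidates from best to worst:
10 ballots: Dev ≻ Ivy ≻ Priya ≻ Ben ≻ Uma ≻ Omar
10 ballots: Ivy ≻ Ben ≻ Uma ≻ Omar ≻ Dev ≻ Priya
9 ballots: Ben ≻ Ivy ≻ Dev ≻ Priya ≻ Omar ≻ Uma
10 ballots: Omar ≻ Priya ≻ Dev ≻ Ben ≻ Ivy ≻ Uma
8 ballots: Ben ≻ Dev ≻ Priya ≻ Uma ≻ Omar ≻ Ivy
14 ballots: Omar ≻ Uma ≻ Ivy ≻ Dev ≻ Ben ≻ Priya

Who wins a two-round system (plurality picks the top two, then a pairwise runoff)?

Round 1 first-place votes: Ivy 10, Ben 17, Priya 0, Omar 24, Dev 10, Uma 0. Omar and Ben advance.
Runoff: Omar is ranked above Ben on 24 ballots, Ben above Omar on 37.

Ben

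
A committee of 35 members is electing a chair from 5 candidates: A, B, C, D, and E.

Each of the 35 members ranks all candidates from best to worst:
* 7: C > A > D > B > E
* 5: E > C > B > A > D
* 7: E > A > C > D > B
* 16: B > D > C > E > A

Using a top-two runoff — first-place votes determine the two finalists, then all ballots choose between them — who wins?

B

Round 1 first-place votes: A 0, B 16, C 7, D 0, E 12. B and E advance.
Runoff: B is ranked above E on 23 ballots, E above B on 12.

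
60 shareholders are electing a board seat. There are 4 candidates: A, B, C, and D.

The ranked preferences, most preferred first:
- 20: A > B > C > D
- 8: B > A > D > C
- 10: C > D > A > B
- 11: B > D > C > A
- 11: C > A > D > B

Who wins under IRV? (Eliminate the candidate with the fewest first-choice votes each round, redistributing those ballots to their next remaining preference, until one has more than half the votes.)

C

Round 1: A 20, B 19, C 21, D 0. D eliminated.
Round 2: A 20, B 19, C 21. B eliminated.
Round 3: A 28, C 32. C has a majority (≥31).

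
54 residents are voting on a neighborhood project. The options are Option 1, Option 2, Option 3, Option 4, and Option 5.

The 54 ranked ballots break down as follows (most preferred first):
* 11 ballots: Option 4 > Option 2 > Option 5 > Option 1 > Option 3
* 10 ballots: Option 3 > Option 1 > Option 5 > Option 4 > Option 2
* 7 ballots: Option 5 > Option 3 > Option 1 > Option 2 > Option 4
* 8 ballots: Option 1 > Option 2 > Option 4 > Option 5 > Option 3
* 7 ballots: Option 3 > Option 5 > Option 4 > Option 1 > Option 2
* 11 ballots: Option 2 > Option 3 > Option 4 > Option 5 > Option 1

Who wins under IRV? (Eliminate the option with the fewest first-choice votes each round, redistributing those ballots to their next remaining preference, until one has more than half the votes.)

Option 2

Round 1: Option 1 8, Option 2 11, Option 3 17, Option 4 11, Option 5 7. Option 5 eliminated.
Round 2: Option 1 8, Option 2 11, Option 3 24, Option 4 11. Option 1 eliminated.
Round 3: Option 2 19, Option 3 24, Option 4 11. Option 4 eliminated.
Round 4: Option 2 30, Option 3 24. Option 2 has a majority (≥28).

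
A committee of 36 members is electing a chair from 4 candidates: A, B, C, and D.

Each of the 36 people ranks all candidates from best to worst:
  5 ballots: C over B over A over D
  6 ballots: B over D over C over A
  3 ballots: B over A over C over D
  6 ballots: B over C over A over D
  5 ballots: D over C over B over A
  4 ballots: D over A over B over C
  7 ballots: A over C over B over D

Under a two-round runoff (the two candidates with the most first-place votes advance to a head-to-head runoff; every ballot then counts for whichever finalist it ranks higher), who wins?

B

Round 1 first-place votes: A 7, B 15, C 5, D 9. B and D advance.
Runoff: B is ranked above D on 27 ballots, D above B on 9.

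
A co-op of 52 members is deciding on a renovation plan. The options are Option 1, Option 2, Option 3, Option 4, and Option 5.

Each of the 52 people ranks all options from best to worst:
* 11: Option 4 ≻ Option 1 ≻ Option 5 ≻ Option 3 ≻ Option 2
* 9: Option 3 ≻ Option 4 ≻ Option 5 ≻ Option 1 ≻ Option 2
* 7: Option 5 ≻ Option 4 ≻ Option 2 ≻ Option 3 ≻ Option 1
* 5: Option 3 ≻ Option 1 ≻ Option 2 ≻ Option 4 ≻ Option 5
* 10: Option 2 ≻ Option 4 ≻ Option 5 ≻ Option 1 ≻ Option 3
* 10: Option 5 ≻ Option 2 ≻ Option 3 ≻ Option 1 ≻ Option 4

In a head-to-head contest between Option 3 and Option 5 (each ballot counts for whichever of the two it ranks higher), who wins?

Option 5

Option 3 is ranked above Option 5 on 14 ballots; Option 5 above Option 3 on 38.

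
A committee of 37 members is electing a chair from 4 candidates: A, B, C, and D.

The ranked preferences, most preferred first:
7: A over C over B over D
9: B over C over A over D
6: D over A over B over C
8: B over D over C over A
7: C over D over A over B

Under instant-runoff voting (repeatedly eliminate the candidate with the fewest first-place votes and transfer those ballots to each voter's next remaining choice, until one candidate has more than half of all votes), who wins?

Round 1: A 7, B 17, C 7, D 6. D eliminated.
Round 2: A 13, B 17, C 7. C eliminated.
Round 3: A 20, B 17. A has a majority (≥19).

A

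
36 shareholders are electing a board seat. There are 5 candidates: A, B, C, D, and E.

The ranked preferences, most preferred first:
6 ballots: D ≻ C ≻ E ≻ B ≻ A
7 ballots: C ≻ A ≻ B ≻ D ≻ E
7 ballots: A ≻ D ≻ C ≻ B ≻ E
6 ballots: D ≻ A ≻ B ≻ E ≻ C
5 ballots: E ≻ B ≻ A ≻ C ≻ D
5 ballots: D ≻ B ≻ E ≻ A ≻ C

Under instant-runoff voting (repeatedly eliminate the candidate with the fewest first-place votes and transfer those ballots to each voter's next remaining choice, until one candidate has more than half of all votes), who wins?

A

Round 1: A 7, B 0, C 7, D 17, E 5. B eliminated.
Round 2: A 7, C 7, D 17, E 5. E eliminated.
Round 3: A 12, C 7, D 17. C eliminated.
Round 4: A 19, D 17. A has a majority (≥19).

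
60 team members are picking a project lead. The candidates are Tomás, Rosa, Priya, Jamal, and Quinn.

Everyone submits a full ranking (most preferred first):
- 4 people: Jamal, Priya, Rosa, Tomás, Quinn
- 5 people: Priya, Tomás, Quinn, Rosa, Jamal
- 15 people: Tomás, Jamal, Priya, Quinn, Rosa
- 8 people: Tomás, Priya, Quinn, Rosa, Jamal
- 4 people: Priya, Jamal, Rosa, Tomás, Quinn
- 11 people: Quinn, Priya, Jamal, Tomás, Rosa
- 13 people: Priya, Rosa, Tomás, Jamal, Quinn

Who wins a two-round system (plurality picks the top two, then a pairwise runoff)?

Round 1 first-place votes: Tomás 23, Rosa 0, Priya 22, Jamal 4, Quinn 11. Tomás and Priya advance.
Runoff: Tomás is ranked above Priya on 23 ballots, Priya above Tomás on 37.

Priya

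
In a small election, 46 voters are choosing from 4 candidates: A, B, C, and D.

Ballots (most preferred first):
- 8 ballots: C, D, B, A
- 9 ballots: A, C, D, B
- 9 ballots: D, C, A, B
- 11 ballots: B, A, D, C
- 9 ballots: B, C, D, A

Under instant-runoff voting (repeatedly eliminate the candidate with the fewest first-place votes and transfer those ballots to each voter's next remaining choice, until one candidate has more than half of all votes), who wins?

D

Round 1: A 9, B 20, C 8, D 9. C eliminated.
Round 2: A 9, B 20, D 17. A eliminated.
Round 3: B 20, D 26. D has a majority (≥24).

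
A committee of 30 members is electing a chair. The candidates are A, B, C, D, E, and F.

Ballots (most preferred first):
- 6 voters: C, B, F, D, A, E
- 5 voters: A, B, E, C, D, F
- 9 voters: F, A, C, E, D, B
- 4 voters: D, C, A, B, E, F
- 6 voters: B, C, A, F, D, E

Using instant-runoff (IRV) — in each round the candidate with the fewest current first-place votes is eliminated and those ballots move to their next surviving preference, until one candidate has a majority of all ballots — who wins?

Round 1: A 5, B 6, C 6, D 4, E 0, F 9. E eliminated.
Round 2: A 5, B 6, C 6, D 4, F 9. D eliminated.
Round 3: A 5, B 6, C 10, F 9. A eliminated.
Round 4: B 11, C 10, F 9. F eliminated.
Round 5: B 11, C 19. C has a majority (≥16).

C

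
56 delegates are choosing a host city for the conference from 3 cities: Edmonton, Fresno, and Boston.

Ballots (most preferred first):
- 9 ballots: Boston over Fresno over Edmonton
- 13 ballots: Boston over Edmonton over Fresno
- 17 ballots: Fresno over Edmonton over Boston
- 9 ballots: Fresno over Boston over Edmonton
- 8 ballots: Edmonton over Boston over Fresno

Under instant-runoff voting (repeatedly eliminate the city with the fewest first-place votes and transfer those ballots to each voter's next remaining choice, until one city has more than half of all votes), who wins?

Round 1: Edmonton 8, Fresno 26, Boston 22. Edmonton eliminated.
Round 2: Fresno 26, Boston 30. Boston has a majority (≥29).

Boston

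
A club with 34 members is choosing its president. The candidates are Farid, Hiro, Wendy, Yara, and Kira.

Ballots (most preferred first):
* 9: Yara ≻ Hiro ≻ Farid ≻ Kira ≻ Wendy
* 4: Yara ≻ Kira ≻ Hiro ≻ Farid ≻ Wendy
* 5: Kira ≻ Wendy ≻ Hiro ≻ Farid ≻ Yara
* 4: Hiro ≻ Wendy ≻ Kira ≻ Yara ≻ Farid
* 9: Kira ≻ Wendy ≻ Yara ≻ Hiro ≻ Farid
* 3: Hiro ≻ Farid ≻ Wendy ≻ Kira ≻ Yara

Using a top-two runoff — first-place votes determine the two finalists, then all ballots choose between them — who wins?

Round 1 first-place votes: Farid 0, Hiro 7, Wendy 0, Yara 13, Kira 14. Kira and Yara advance.
Runoff: Kira is ranked above Yara on 21 ballots, Yara above Kira on 13.

Kira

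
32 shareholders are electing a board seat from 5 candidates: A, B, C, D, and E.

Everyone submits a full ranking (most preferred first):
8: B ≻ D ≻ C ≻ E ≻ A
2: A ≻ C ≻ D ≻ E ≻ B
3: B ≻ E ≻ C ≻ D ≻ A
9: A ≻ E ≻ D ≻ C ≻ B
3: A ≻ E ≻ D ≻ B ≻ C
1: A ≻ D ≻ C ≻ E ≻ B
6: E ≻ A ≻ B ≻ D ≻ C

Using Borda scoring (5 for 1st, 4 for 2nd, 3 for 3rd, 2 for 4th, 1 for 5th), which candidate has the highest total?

E

A: 8×1 + 2×5 + 3×1 + 9×5 + 3×5 + 1×5 + 6×4 = 110
B: 8×5 + 2×1 + 3×5 + 9×1 + 3×2 + 1×1 + 6×3 = 91
C: 8×3 + 2×4 + 3×3 + 9×2 + 3×1 + 1×3 + 6×1 = 71
D: 8×4 + 2×3 + 3×2 + 9×3 + 3×3 + 1×4 + 6×2 = 96
E: 8×2 + 2×2 + 3×4 + 9×4 + 3×4 + 1×2 + 6×5 = 112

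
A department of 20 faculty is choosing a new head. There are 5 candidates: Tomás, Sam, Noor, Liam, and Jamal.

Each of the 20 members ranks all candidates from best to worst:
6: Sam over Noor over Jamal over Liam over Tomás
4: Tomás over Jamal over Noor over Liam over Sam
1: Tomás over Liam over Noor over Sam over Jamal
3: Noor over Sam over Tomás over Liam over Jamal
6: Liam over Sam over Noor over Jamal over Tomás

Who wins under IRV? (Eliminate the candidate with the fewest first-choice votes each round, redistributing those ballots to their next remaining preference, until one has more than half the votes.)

Round 1: Tomás 5, Sam 6, Noor 3, Liam 6, Jamal 0. Jamal eliminated.
Round 2: Tomás 5, Sam 6, Noor 3, Liam 6. Noor eliminated.
Round 3: Tomás 5, Sam 9, Liam 6. Tomás eliminated.
Round 4: Sam 9, Liam 11. Liam has a majority (≥11).

Liam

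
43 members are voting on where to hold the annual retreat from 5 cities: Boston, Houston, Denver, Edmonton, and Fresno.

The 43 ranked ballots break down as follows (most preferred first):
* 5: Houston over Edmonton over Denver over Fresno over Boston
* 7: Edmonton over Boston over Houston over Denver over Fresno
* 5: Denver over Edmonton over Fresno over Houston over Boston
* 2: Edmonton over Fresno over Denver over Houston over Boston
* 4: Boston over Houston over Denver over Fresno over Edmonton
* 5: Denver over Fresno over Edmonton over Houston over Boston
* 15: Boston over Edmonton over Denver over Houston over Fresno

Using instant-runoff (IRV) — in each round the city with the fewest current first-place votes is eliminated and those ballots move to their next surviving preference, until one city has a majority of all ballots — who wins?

Edmonton

Round 1: Boston 19, Houston 5, Denver 10, Edmonton 9, Fresno 0. Fresno eliminated.
Round 2: Boston 19, Houston 5, Denver 10, Edmonton 9. Houston eliminated.
Round 3: Boston 19, Denver 10, Edmonton 14. Denver eliminated.
Round 4: Boston 19, Edmonton 24. Edmonton has a majority (≥22).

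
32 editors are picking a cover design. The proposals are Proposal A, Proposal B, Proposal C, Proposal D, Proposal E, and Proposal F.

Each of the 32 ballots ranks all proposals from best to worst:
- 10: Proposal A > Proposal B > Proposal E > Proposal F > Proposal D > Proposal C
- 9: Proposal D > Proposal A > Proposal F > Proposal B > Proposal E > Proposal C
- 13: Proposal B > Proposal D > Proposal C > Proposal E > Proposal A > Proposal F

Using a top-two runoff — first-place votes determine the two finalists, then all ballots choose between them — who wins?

Proposal A

Round 1 first-place votes: Proposal A 10, Proposal B 13, Proposal C 0, Proposal D 9, Proposal E 0, Proposal F 0. Proposal B and Proposal A advance.
Runoff: Proposal B is ranked above Proposal A on 13 ballots, Proposal A above Proposal B on 19.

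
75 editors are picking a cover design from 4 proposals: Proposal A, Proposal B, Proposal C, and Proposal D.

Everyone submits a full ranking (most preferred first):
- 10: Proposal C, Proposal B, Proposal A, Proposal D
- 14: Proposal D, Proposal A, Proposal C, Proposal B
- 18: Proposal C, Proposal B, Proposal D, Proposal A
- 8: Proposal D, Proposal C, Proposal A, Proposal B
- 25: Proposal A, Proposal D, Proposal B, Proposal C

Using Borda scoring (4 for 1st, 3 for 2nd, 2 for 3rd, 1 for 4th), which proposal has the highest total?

Proposal D

Proposal A: 10×2 + 14×3 + 18×1 + 8×2 + 25×4 = 196
Proposal B: 10×3 + 14×1 + 18×3 + 8×1 + 25×2 = 156
Proposal C: 10×4 + 14×2 + 18×4 + 8×3 + 25×1 = 189
Proposal D: 10×1 + 14×4 + 18×2 + 8×4 + 25×3 = 209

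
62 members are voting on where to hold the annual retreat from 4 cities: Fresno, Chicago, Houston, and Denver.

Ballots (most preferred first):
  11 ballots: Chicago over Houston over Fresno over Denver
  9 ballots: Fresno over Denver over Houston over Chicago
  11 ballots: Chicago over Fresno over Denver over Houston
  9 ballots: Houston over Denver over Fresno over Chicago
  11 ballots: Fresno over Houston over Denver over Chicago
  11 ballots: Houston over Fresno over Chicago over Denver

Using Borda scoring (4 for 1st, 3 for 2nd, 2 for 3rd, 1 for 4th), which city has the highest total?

Fresno: 11×2 + 9×4 + 11×3 + 9×2 + 11×4 + 11×3 = 186
Chicago: 11×4 + 9×1 + 11×4 + 9×1 + 11×1 + 11×2 = 139
Houston: 11×3 + 9×2 + 11×1 + 9×4 + 11×3 + 11×4 = 175
Denver: 11×1 + 9×3 + 11×2 + 9×3 + 11×2 + 11×1 = 120

Fresno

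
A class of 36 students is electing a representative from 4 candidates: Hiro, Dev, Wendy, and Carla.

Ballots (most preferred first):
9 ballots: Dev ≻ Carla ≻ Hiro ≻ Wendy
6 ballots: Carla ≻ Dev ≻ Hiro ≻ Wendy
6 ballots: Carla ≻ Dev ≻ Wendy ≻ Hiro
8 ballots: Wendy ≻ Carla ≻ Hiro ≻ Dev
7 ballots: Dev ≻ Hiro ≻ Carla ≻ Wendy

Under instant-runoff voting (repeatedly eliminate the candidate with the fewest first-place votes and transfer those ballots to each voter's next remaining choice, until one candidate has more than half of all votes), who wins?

Round 1: Hiro 0, Dev 16, Wendy 8, Carla 12. Hiro eliminated.
Round 2: Dev 16, Wendy 8, Carla 12. Wendy eliminated.
Round 3: Dev 16, Carla 20. Carla has a majority (≥19).

Carla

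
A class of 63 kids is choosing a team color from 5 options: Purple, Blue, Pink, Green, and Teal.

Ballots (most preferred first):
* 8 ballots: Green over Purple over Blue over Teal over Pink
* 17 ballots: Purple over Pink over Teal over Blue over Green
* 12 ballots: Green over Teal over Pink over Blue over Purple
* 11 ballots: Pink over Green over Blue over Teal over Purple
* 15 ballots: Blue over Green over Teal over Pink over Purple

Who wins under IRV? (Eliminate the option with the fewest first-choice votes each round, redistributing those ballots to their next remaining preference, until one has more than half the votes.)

Round 1: Purple 17, Blue 15, Pink 11, Green 20, Teal 0. Teal eliminated.
Round 2: Purple 17, Blue 15, Pink 11, Green 20. Pink eliminated.
Round 3: Purple 17, Blue 15, Green 31. Blue eliminated.
Round 4: Purple 17, Green 46. Green has a majority (≥32).

Green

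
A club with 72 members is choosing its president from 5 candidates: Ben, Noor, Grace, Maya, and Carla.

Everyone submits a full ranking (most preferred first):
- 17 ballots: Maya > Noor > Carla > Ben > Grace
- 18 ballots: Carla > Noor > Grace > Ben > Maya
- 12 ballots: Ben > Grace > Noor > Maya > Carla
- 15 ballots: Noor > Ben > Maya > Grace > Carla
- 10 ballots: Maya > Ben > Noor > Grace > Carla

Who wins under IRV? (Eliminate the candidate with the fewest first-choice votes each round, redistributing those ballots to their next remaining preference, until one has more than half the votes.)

Noor

Round 1: Ben 12, Noor 15, Grace 0, Maya 27, Carla 18. Grace eliminated.
Round 2: Ben 12, Noor 15, Maya 27, Carla 18. Ben eliminated.
Round 3: Noor 27, Maya 27, Carla 18. Carla eliminated.
Round 4: Noor 45, Maya 27. Noor has a majority (≥37).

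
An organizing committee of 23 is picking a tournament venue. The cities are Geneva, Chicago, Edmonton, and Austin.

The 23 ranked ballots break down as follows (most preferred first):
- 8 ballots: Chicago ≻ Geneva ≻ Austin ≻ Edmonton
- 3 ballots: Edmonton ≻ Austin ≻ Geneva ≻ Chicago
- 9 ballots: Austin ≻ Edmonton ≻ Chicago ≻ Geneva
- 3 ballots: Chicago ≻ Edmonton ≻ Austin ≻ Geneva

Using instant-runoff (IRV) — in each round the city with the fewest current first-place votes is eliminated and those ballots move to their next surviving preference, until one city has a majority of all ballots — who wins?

Round 1: Geneva 0, Chicago 11, Edmonton 3, Austin 9. Geneva eliminated.
Round 2: Chicago 11, Edmonton 3, Austin 9. Edmonton eliminated.
Round 3: Chicago 11, Austin 12. Austin has a majority (≥12).

Austin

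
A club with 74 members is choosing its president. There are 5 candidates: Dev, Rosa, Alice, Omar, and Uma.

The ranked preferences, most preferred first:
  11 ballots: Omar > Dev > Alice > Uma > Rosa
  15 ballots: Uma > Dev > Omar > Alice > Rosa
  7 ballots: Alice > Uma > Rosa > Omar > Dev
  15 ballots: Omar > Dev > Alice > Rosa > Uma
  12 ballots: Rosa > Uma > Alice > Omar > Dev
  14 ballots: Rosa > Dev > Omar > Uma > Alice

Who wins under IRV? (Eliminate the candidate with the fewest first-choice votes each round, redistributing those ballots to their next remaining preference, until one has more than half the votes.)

Omar

Round 1: Dev 0, Rosa 26, Alice 7, Omar 26, Uma 15. Dev eliminated.
Round 2: Rosa 26, Alice 7, Omar 26, Uma 15. Alice eliminated.
Round 3: Rosa 26, Omar 26, Uma 22. Uma eliminated.
Round 4: Rosa 33, Omar 41. Omar has a majority (≥38).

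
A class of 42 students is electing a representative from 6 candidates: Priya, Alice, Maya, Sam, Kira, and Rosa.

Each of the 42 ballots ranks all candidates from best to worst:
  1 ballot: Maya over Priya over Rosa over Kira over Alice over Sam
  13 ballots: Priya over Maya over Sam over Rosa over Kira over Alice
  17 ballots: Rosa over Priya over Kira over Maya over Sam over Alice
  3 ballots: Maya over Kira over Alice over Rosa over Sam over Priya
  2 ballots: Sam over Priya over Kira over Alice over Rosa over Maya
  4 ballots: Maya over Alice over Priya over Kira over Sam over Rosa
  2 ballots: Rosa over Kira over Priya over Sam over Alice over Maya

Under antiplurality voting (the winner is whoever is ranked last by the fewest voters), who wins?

Last-place votes: Priya 3, Alice 30, Maya 4, Sam 1, Kira 0, Rosa 4.

Kira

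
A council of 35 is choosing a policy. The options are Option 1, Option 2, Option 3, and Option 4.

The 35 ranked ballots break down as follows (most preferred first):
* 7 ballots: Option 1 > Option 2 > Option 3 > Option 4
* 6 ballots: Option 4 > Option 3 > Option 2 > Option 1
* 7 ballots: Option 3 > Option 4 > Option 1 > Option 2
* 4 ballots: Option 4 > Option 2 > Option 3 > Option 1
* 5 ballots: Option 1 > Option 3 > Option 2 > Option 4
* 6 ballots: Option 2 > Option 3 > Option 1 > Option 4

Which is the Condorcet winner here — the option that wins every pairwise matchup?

Option 3 vs Option 1: 23–12
Option 3 vs Option 2: 18–17
Option 3 vs Option 4: 25–10
Option 3 beats every other option.

Option 3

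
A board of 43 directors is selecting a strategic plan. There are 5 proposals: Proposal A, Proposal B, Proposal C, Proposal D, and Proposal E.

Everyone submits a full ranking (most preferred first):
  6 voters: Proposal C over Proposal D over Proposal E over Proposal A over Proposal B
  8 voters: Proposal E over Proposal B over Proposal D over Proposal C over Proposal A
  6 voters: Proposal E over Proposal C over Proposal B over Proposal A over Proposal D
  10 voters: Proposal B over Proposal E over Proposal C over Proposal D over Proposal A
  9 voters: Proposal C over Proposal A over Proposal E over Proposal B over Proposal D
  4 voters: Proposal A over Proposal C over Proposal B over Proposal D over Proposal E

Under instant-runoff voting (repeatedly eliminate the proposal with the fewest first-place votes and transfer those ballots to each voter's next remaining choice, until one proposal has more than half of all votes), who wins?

Round 1: Proposal A 4, Proposal B 10, Proposal C 15, Proposal D 0, Proposal E 14. Proposal D eliminated.
Round 2: Proposal A 4, Proposal B 10, Proposal C 15, Proposal E 14. Proposal A eliminated.
Round 3: Proposal B 10, Proposal C 19, Proposal E 14. Proposal B eliminated.
Round 4: Proposal C 19, Proposal E 24. Proposal E has a majority (≥22).

Proposal E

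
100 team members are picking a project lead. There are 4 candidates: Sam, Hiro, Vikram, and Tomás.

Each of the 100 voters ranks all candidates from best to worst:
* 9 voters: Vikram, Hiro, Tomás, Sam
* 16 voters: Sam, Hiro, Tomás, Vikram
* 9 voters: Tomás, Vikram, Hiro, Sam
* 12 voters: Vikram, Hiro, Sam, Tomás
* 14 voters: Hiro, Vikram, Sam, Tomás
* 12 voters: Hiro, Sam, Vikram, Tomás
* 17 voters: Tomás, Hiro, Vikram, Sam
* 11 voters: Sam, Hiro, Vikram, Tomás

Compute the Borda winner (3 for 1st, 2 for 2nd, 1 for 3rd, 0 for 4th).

Sam: 9×0 + 16×3 + 9×0 + 12×1 + 14×1 + 12×2 + 17×0 + 11×3 = 131
Hiro: 9×2 + 16×2 + 9×1 + 12×2 + 14×3 + 12×3 + 17×2 + 11×2 = 217
Vikram: 9×3 + 16×0 + 9×2 + 12×3 + 14×2 + 12×1 + 17×1 + 11×1 = 149
Tomás: 9×1 + 16×1 + 9×3 + 12×0 + 14×0 + 12×0 + 17×3 + 11×0 = 103

Hiro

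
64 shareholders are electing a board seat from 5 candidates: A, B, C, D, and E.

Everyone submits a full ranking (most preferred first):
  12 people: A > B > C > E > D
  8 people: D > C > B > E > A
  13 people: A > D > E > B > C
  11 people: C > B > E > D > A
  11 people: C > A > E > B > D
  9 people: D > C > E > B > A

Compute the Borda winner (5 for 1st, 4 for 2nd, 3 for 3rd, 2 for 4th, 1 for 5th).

A: 12×5 + 8×1 + 13×5 + 11×1 + 11×4 + 9×1 = 197
B: 12×4 + 8×3 + 13×2 + 11×4 + 11×2 + 9×2 = 182
C: 12×3 + 8×4 + 13×1 + 11×5 + 11×5 + 9×4 = 227
D: 12×1 + 8×5 + 13×4 + 11×2 + 11×1 + 9×5 = 182
E: 12×2 + 8×2 + 13×3 + 11×3 + 11×3 + 9×3 = 172

C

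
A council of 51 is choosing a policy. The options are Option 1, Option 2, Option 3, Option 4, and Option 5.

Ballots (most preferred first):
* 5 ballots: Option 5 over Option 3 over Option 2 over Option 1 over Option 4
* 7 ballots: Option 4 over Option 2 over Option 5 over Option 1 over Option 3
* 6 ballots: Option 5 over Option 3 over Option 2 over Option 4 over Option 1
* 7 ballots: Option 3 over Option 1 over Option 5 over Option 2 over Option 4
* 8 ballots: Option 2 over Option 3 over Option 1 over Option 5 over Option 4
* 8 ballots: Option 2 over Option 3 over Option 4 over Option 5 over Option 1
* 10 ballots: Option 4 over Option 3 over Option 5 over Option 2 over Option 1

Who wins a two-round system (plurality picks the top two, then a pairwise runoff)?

Option 2

Round 1 first-place votes: Option 1 0, Option 2 16, Option 3 7, Option 4 17, Option 5 11. Option 4 and Option 2 advance.
Runoff: Option 4 is ranked above Option 2 on 17 ballots, Option 2 above Option 4 on 34.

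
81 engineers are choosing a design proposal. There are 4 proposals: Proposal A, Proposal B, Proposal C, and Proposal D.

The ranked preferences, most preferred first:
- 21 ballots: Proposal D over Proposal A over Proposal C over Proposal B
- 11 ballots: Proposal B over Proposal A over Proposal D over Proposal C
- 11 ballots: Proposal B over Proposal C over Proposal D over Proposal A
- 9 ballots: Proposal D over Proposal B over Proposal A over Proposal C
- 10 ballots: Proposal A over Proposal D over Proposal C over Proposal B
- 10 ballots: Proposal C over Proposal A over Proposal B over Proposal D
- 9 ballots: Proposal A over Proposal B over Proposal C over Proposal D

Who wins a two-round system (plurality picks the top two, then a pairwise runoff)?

Proposal B

Round 1 first-place votes: Proposal A 19, Proposal B 22, Proposal C 10, Proposal D 30. Proposal D and Proposal B advance.
Runoff: Proposal D is ranked above Proposal B on 40 ballots, Proposal B above Proposal D on 41.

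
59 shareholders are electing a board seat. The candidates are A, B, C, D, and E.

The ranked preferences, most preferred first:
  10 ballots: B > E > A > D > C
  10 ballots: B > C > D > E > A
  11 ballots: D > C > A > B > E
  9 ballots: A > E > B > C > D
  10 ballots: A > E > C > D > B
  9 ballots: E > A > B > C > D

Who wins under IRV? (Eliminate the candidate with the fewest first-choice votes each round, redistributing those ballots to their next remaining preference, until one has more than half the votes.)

Round 1: A 19, B 20, C 0, D 11, E 9. C eliminated.
Round 2: A 19, B 20, D 11, E 9. E eliminated.
Round 3: A 28, B 20, D 11. D eliminated.
Round 4: A 39, B 20. A has a majority (≥30).

A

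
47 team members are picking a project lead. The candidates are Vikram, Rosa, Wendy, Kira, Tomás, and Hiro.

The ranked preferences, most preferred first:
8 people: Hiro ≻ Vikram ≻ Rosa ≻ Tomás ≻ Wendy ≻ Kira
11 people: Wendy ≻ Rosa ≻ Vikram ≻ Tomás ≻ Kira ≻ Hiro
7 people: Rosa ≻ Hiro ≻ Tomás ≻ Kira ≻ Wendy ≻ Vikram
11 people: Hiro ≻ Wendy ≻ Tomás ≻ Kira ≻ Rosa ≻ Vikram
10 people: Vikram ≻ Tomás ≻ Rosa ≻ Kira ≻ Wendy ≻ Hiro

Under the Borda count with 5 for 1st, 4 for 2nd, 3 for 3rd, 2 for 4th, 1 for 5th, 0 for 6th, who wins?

Vikram: 8×4 + 11×3 + 7×0 + 11×0 + 10×5 = 115
Rosa: 8×3 + 11×4 + 7×5 + 11×1 + 10×3 = 144
Wendy: 8×1 + 11×5 + 7×1 + 11×4 + 10×1 = 124
Kira: 8×0 + 11×1 + 7×2 + 11×2 + 10×2 = 67
Tomás: 8×2 + 11×2 + 7×3 + 11×3 + 10×4 = 132
Hiro: 8×5 + 11×0 + 7×4 + 11×5 + 10×0 = 123

Rosa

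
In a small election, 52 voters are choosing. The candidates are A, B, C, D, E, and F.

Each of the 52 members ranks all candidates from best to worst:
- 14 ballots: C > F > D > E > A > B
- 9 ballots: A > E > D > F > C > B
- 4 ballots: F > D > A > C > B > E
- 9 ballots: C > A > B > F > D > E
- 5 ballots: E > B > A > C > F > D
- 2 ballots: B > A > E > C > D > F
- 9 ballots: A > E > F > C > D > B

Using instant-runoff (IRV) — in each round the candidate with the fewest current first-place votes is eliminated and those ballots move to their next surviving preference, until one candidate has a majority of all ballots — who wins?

A

Round 1: A 18, B 2, C 23, D 0, E 5, F 4. D eliminated.
Round 2: A 18, B 2, C 23, E 5, F 4. B eliminated.
Round 3: A 20, C 23, E 5, F 4. F eliminated.
Round 4: A 24, C 23, E 5. E eliminated.
Round 5: A 29, C 23. A has a majority (≥27).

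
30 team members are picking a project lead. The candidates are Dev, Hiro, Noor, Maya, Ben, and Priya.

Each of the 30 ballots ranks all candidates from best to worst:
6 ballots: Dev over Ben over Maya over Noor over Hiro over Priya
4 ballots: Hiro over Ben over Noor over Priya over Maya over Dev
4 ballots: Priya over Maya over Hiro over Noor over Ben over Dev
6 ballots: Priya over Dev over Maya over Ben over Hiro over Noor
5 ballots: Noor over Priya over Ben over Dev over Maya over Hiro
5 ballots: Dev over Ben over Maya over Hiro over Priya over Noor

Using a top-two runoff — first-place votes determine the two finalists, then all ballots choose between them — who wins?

Round 1 first-place votes: Dev 11, Hiro 4, Noor 5, Maya 0, Ben 0, Priya 10. Dev and Priya advance.
Runoff: Dev is ranked above Priya on 11 ballots, Priya above Dev on 19.

Priya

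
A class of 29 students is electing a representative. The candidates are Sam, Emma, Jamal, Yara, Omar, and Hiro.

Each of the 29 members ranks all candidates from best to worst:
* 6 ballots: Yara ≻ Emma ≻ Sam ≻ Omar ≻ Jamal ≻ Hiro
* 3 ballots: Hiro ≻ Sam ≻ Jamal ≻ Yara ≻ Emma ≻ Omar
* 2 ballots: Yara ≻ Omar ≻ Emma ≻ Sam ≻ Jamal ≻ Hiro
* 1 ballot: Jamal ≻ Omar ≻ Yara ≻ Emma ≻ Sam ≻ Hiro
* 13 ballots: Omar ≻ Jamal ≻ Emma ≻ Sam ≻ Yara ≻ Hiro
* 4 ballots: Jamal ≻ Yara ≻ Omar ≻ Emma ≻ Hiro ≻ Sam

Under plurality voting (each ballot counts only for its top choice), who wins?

First-place votes: Sam 0, Emma 0, Jamal 5, Yara 8, Omar 13, Hiro 3.

Omar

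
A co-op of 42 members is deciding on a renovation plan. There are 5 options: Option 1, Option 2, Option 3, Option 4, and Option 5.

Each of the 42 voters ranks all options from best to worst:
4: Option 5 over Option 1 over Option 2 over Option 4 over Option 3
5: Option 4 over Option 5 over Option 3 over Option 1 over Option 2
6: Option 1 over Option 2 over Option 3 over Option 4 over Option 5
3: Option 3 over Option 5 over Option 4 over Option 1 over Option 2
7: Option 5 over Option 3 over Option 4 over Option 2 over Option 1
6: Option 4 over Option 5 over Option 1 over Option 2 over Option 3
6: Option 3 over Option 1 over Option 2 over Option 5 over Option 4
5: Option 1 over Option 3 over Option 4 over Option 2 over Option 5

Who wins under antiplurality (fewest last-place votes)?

Option 4

Last-place votes: Option 1 7, Option 2 8, Option 3 10, Option 4 6, Option 5 11.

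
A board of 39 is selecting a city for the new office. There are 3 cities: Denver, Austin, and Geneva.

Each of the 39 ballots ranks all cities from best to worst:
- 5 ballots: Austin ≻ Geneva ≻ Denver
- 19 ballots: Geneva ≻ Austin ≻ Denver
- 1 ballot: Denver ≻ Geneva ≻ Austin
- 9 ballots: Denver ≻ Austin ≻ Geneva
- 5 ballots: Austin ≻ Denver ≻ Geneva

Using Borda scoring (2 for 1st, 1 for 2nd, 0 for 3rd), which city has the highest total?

Denver: 5×0 + 19×0 + 1×2 + 9×2 + 5×1 = 25
Austin: 5×2 + 19×1 + 1×0 + 9×1 + 5×2 = 48
Geneva: 5×1 + 19×2 + 1×1 + 9×0 + 5×0 = 44

Austin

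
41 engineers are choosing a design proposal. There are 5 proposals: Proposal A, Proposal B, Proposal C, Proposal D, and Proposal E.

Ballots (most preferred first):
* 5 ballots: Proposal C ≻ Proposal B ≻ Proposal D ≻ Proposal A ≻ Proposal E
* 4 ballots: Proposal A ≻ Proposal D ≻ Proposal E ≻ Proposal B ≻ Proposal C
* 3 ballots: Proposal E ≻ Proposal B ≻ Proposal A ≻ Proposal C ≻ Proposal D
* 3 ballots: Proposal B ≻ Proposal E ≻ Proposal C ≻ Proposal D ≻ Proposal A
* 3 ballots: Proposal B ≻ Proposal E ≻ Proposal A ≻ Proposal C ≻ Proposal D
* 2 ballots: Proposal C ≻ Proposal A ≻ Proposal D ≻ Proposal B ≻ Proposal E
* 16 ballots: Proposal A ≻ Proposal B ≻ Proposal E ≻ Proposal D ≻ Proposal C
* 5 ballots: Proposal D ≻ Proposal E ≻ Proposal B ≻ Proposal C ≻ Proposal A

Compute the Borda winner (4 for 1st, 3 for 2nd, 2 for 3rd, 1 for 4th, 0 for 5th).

Proposal B

Proposal A: 5×1 + 4×4 + 3×2 + 3×0 + 3×2 + 2×3 + 16×4 + 5×0 = 103
Proposal B: 5×3 + 4×1 + 3×3 + 3×4 + 3×4 + 2×1 + 16×3 + 5×2 = 112
Proposal C: 5×4 + 4×0 + 3×1 + 3×2 + 3×1 + 2×4 + 16×0 + 5×1 = 45
Proposal D: 5×2 + 4×3 + 3×0 + 3×1 + 3×0 + 2×2 + 16×1 + 5×4 = 65
Proposal E: 5×0 + 4×2 + 3×4 + 3×3 + 3×3 + 2×0 + 16×2 + 5×3 = 85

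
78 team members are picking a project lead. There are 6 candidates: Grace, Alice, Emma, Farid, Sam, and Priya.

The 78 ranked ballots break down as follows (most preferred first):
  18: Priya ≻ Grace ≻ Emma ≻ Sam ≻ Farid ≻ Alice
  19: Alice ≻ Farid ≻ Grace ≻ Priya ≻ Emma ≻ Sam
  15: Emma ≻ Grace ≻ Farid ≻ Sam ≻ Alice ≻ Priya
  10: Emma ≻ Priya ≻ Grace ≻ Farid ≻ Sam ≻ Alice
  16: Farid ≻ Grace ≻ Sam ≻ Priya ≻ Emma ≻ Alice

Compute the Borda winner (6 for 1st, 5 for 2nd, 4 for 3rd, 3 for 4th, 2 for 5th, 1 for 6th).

Grace: 18×5 + 19×4 + 15×5 + 10×4 + 16×5 = 361
Alice: 18×1 + 19×6 + 15×2 + 10×1 + 16×1 = 188
Emma: 18×4 + 19×2 + 15×6 + 10×6 + 16×2 = 292
Farid: 18×2 + 19×5 + 15×4 + 10×3 + 16×6 = 317
Sam: 18×3 + 19×1 + 15×3 + 10×2 + 16×4 = 202
Priya: 18×6 + 19×3 + 15×1 + 10×5 + 16×3 = 278

Grace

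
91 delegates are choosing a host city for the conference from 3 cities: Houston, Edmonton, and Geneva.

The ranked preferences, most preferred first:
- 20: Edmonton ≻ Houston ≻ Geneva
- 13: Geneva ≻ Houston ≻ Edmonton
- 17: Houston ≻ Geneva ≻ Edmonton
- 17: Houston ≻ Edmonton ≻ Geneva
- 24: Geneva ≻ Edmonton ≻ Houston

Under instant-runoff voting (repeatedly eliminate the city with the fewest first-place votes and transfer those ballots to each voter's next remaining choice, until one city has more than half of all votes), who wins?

Houston

Round 1: Houston 34, Edmonton 20, Geneva 37. Edmonton eliminated.
Round 2: Houston 54, Geneva 37. Houston has a majority (≥46).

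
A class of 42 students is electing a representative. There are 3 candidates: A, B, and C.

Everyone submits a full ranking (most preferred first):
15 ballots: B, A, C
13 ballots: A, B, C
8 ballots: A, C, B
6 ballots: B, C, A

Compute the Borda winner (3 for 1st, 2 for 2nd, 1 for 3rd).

A: 15×2 + 13×3 + 8×3 + 6×1 = 99
B: 15×3 + 13×2 + 8×1 + 6×3 = 97
C: 15×1 + 13×1 + 8×2 + 6×2 = 56

A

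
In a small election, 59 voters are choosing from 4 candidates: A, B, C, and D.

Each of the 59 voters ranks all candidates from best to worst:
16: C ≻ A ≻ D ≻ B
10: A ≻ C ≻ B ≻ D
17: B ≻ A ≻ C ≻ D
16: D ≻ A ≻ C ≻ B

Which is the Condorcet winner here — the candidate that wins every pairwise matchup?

A vs B: 42–17
A vs C: 43–16
A vs D: 43–16
A beats every other candidate.

A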